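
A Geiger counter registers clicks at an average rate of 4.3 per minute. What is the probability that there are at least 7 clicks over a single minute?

0.1442

With mean μ = 4.3 per minute,
P(N ≥ 7) = 1 − P(N ≤ 6) = 1 − Σ_{j=0}^{6} e^(−μ) μ^j/j! ≈ 0.1442.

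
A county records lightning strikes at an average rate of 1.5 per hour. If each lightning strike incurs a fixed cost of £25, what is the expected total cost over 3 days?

E[N] = 1.5 × 72 = 108 (3 days = 72 hours); E[cost] = 108 × £25 = £2700.

£2700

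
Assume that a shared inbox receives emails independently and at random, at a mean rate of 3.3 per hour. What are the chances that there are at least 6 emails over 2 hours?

Over the interval, μ = 3.3 × 2 = 6.6 (2 hours).
P(N ≥ 6) = 1 − P(N ≤ 5) = 1 − Σ_{j=0}^{5} e^(−μ) μ^j/j! ≈ 0.6453.

0.6453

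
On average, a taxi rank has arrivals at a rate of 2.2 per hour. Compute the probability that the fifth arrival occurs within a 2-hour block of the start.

0.4488

Over the interval, μ = 2.2 × 2 = 4.4 (a 2-hour block = 2 hours).
The fifth arrival falls in the interval iff at least 5 events occur there: P(S_5 ≤ t) = P(N ≥ 5) = 1 − P(N ≤ 4) ≈ 0.4488.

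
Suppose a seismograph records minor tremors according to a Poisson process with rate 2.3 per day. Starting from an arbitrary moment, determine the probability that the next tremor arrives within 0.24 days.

Inter-arrival times are exponential with rate λ = 2.3 per day.
P(T ≤ 0.24) = 1 − e^(−λt) = 1 − e^(−2.3 × 0.24) = 1 − e^(−0.552) ≈ 0.4242.

0.4242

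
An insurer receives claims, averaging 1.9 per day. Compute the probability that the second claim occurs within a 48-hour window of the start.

0.8926

Over the interval, μ = 1.9 × 2 = 3.8 (a 48-hour window = 2 days).
The second arrival falls in the interval iff at least 2 events occur there: P(S_2 ≤ t) = P(N ≥ 2) = 1 − P(N ≤ 1) ≈ 0.8926.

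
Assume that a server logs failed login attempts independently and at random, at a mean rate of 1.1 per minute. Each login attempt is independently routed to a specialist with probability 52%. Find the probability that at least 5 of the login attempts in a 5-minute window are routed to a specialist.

0.1618

Thinning: the login attempts that are routed to a specialist themselves form a Poisson process with rate 0.52 × 1.1 = 0.572 per minute.
Over the interval, μ = 0.572 × 5 = 2.86 (a 5-minute window = 5 minutes).
P(N ≥ 5) = 1 − P(N ≤ 4) ≈ 0.1618.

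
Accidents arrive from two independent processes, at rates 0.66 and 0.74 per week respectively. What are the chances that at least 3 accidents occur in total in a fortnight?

0.5305

Independent Poisson processes superpose: combined rate λ = 0.66 + 0.74 = 1.4 per week.
Over the interval, μ = 1.4 × 2 = 2.8 (a fortnight = 2 weeks).
P(N ≥ 3) = 1 − P(N ≤ 2) ≈ 0.5305.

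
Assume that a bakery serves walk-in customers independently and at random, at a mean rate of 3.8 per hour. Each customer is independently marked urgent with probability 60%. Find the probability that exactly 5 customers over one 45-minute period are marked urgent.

0.0220

Thinning: the customers that are marked urgent themselves form a Poisson process with rate 0.6 × 3.8 = 2.28 per hour.
Over the interval, μ = 2.28 × 0.75 = 1.71 (a 45-minute period = 0.75 hours).
P(N = 5) = e^(−1.71) · 1.71^5/5! ≈ 0.0220.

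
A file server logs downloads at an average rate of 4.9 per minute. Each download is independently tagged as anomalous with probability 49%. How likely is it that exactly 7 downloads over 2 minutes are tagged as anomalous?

Thinning: the downloads that are tagged as anomalous themselves form a Poisson process with rate 0.49 × 4.9 = 2.401 per minute.
Over the interval, μ = 2.401 × 2 = 4.802 (2 minutes).
P(N = 7) = e^(−4.802) · 4.802^7/7! ≈ 0.0959.

0.0959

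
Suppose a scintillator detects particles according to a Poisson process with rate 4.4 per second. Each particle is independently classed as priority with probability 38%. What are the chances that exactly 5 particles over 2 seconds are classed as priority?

0.1230

Thinning: the particles that are classed as priority themselves form a Poisson process with rate 0.38 × 4.4 = 1.672 per second.
Over the interval, μ = 1.672 × 2 = 3.344 (2 seconds).
P(N = 5) = e^(−3.344) · 3.344^5/5! ≈ 0.1230.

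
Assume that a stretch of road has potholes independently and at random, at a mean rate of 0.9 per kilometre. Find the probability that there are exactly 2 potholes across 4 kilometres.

0.1771

Over the interval, μ = 0.9 × 4 = 3.6 (4 kilometres).
P(N = 2) = e^(−μ) μ^2/2! = e^(−3.6) · 3.6^2/2 ≈ 0.1771.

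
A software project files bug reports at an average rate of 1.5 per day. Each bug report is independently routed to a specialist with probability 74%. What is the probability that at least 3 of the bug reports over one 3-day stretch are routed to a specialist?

0.6466

Thinning: the bug reports that are routed to a specialist themselves form a Poisson process with rate 0.74 × 1.5 = 1.11 per day.
Over the interval, μ = 1.11 × 3 = 3.33 (a 3-day stretch = 3 days).
P(N ≥ 3) = 1 − P(N ≤ 2) ≈ 0.6466.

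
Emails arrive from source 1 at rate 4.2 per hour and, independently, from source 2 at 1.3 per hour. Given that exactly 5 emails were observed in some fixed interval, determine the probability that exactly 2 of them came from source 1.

0.0770

Given the total, each event is independently from source 1 with probability p = λ_1/(λ_1+λ_2) = 4.2/5.5 ≈ 0.7636.
So K ~ Binomial(5, 4.2/5.5): P(K = 2) = C(5,2) · (4.2/5.5)^2 · (1.3/5.5)^3 ≈ 0.0770.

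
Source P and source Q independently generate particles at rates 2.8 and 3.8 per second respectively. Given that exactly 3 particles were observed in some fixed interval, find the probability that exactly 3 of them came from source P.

0.0764

Given the total, each event is independently from source P with probability p = λ_P/(λ_P+λ_Q) = 2.8/6.6 ≈ 0.4242.
So K ~ Binomial(3, 2.8/6.6): P(K = 3) = C(3,3) · (2.8/6.6)^3 · (3.8/6.6)^0 ≈ 0.0764.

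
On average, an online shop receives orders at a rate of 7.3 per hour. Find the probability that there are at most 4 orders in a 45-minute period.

0.3614

Over the interval, μ = 7.3 × 0.75 = 5.475 (a 45-minute period = 0.75 hours).
P(N ≤ 4) = Σ_{j=0}^{4} e^(−μ) μ^j/j! ≈ 0.3614.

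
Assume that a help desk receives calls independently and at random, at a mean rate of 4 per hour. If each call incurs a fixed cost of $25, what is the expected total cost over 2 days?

$4800

E[N] = 4 × 48 = 192 (2 days = 48 hours); E[cost] = 192 × $25 = $4800.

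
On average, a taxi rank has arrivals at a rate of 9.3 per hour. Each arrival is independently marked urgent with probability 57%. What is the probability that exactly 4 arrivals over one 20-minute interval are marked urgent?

0.0694

Thinning: the arrivals that are marked urgent themselves form a Poisson process with rate 0.57 × 9.3 = 5.301 per hour.
Over the interval, μ = 5.301 × 1/3 = 1.767 (a 20-minute interval = 1/3 hours).
P(N = 4) = e^(−1.767) · 1.767^4/4! ≈ 0.0694.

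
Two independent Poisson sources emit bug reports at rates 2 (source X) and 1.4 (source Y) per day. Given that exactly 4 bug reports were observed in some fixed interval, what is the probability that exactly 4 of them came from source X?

Given the total, each event is independently from source X with probability p = λ_X/(λ_X+λ_Y) = 2/3.4 ≈ 0.5882.
So K ~ Binomial(4, 2/3.4): P(K = 4) = C(4,4) · (2/3.4)^4 · (1.4/3.4)^0 ≈ 0.1197.

0.1197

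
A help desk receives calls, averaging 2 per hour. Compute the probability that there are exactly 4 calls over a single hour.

0.0902

With mean μ = 2 per hour,
P(N = 4) = e^(−μ) μ^4/4! = e^(−2) · 2^4/24 ≈ 0.0902.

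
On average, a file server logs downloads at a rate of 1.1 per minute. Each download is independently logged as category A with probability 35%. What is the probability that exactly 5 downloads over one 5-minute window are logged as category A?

Thinning: the downloads that are logged as category A themselves form a Poisson process with rate 0.35 × 1.1 = 0.385 per minute.
Over the interval, μ = 0.385 × 5 = 1.925 (a 5-minute window = 5 minutes).
P(N = 5) = e^(−1.925) · 1.925^5/5! ≈ 0.0321.

0.0321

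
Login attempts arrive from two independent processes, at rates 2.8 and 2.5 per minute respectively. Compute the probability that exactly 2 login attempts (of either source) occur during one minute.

0.0701

Independent Poisson processes superpose: combined rate λ = 2.8 + 2.5 = 5.3 per minute.
So μ = 5.3.
P(N = 2) = e^(−5.3) · 5.3^2/2! ≈ 0.0701.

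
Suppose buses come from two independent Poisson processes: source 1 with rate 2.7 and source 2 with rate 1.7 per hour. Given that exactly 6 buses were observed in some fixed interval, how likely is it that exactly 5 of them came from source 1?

Given the total, each event is independently from source 1 with probability p = λ_1/(λ_1+λ_2) = 2.7/4.4 ≈ 0.6136.
So K ~ Binomial(6, 2.7/4.4): P(K = 5) = C(6,5) · (2.7/4.4)^5 · (1.7/4.4)^1 ≈ 0.2017.

0.2017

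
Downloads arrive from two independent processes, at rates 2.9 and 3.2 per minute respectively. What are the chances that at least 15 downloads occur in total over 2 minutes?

Independent Poisson processes superpose: combined rate λ = 2.9 + 3.2 = 6.1 per minute.
Over the interval, μ = 6.1 × 2 = 12.2 (2 minutes).
P(N ≥ 15) = 1 − P(N ≤ 14) ≈ 0.2464.

0.2464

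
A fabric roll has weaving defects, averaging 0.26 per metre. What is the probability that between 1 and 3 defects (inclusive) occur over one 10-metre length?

0.6617

Over the interval, μ = 0.26 × 10 = 2.6 (a 10-metre length = 10 metres).
P(1 ≤ N ≤ 3) = Σ_{j=1}^{3} e^(−2.6) · 2.6^j/j! ≈ 0.6617.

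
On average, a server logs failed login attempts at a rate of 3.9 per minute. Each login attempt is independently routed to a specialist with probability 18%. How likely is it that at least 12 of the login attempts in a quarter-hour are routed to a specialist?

Thinning: the login attempts that are routed to a specialist themselves form a Poisson process with rate 0.18 × 3.9 = 0.702 per minute.
Over the interval, μ = 0.702 × 15 = 10.53 (a quarter-hour = 15 minutes).
P(N ≥ 12) = 1 − P(N ≤ 11) ≈ 0.3648.

0.3648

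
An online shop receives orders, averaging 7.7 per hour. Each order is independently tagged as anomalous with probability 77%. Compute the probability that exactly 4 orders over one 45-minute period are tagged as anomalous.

0.1909

Thinning: the orders that are tagged as anomalous themselves form a Poisson process with rate 0.77 × 7.7 = 5.929 per hour.
Over the interval, μ = 5.929 × 0.75 = 4.44675 (a 45-minute period = 0.75 hours).
P(N = 4) = e^(−4.44675) · 4.44675^4/4! ≈ 0.1909.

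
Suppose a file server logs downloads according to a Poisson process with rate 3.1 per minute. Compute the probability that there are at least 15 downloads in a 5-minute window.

Over the interval, μ = 3.1 × 5 = 15.5 (a 5-minute window = 5 minutes).
P(N ≥ 15) = 1 − P(N ≤ 14) = 1 − Σ_{j=0}^{14} e^(−μ) μ^j/j! ≈ 0.5846.

0.5846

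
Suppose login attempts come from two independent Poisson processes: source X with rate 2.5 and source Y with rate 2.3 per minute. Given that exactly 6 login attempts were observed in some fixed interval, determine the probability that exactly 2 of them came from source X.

0.2145

Given the total, each event is independently from source X with probability p = λ_X/(λ_X+λ_Y) = 2.5/4.8 ≈ 0.5208.
So K ~ Binomial(6, 2.5/4.8): P(K = 2) = C(6,2) · (2.5/4.8)^2 · (2.3/4.8)^4 ≈ 0.2145.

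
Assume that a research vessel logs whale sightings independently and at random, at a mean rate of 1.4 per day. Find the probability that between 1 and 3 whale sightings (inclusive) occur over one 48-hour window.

0.6311

Over the interval, μ = 1.4 × 2 = 2.8 (a 48-hour window = 2 days).
P(1 ≤ N ≤ 3) = Σ_{j=1}^{3} e^(−2.8) · 2.8^j/j! ≈ 0.6311.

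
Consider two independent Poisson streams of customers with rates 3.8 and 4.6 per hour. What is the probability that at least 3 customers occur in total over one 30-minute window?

0.7898

Independent Poisson processes superpose: combined rate λ = 3.8 + 4.6 = 8.4 per hour.
Over the interval, μ = 8.4 × 0.5 = 4.2 (a 30-minute window = 0.5 hours).
P(N ≥ 3) = 1 − P(N ≤ 2) ≈ 0.7898.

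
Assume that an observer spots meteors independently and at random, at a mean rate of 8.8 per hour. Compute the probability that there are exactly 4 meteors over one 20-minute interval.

Over the interval, μ = 8.8 × 1/3 ≈ 2.93333 (a 20-minute interval = 1/3 hours).
P(N = 4) = e^(−μ) μ^4/4! = e^(−2.93333) · 2.93333^4/24 ≈ 0.1642.

0.1642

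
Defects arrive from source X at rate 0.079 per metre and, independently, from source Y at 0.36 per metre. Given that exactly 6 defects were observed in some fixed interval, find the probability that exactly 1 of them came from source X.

0.4004

Given the total, each event is independently from source X with probability p = λ_X/(λ_X+λ_Y) = 0.079/0.439 ≈ 0.1800.
So K ~ Binomial(6, 0.079/0.439): P(K = 1) = C(6,1) · (0.079/0.439)^1 · (0.36/0.439)^5 ≈ 0.4004.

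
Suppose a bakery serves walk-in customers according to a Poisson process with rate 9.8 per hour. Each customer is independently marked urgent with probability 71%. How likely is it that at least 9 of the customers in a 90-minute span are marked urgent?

0.7142

Thinning: the customers that are marked urgent themselves form a Poisson process with rate 0.71 × 9.8 = 6.958 per hour.
Over the interval, μ = 6.958 × 1.5 = 10.437 (a 90-minute span = 1.5 hours).
P(N ≥ 9) = 1 − P(N ≤ 8) ≈ 0.7142.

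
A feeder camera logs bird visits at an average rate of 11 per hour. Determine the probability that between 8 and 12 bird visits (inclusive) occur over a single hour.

With mean μ = 11 per hour,
P(8 ≤ N ≤ 12) = Σ_{j=8}^{12} e^(−11) · 11^j/j! ≈ 0.5455.

0.5455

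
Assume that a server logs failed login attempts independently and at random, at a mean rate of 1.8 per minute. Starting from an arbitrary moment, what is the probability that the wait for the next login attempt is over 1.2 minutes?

0.1153

The wait for the next event is exponential with rate λ = 1.8 per minute.
P(T > 1.2) = e^(−λt) = e^(−1.8 × 1.2) = e^(−2.16) ≈ 0.1153.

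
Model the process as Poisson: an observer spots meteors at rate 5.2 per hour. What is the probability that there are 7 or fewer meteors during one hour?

0.8449

With mean μ = 5.2 per hour,
P(N ≤ 7) = Σ_{j=0}^{7} e^(−μ) μ^j/j! ≈ 0.8449.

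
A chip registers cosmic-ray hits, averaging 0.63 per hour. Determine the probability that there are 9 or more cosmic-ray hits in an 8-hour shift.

0.0707

Over the interval, μ = 0.63 × 8 = 5.04 (an 8-hour shift = 8 hours).
P(N ≥ 9) = 1 − P(N ≤ 8) = 1 − Σ_{j=0}^{8} e^(−μ) μ^j/j! ≈ 0.0707.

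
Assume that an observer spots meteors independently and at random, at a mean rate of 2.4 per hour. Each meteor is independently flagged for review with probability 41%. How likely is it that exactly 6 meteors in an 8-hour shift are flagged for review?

Thinning: the meteors that are flagged for review themselves form a Poisson process with rate 0.41 × 2.4 = 0.984 per hour.
Over the interval, μ = 0.984 × 8 = 7.872 (an 8-hour shift = 8 hours).
P(N = 6) = e^(−7.872) · 7.872^6/6! ≈ 0.1260.

0.1260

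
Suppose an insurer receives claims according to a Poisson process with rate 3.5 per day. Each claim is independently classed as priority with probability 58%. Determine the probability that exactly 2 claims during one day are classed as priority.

0.2706

Thinning: the claims that are classed as priority themselves form a Poisson process with rate 0.58 × 3.5 = 2.03 per day.
So μ = 2.03.
P(N = 2) = e^(−2.03) · 2.03^2/2! ≈ 0.2706.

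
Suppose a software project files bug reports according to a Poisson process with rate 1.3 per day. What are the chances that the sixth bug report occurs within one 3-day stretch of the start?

0.1994

Over the interval, μ = 1.3 × 3 = 3.9 (a 3-day stretch = 3 days).
The sixth arrival falls in the interval iff at least 6 events occur there: P(S_6 ≤ t) = P(N ≥ 6) = 1 − P(N ≤ 5) ≈ 0.1994.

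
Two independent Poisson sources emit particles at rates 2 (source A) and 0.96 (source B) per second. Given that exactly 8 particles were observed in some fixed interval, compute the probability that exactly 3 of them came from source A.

Given the total, each event is independently from source A with probability p = λ_A/(λ_A+λ_B) = 2/2.96 ≈ 0.6757.
So K ~ Binomial(8, 2/2.96): P(K = 3) = C(8,3) · (2/2.96)^3 · (0.96/2.96)^5 ≈ 0.0620.

0.0620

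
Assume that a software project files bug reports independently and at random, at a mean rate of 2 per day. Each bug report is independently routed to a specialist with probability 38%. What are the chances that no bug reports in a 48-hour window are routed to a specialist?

Thinning: the bug reports that are routed to a specialist themselves form a Poisson process with rate 0.38 × 2 = 0.76 per day.
Over the interval, μ = 0.76 × 2 = 1.52 (a 48-hour window = 2 days).
P(N = 0) = e^(−1.52) · 1.52^0/0! ≈ 0.2187.

0.2187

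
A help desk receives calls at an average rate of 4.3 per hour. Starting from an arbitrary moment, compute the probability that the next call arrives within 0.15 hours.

0.4753

Inter-arrival times are exponential with rate λ = 4.3 per hour.
P(T ≤ 0.15) = 1 − e^(−λt) = 1 − e^(−4.3 × 0.15) = 1 − e^(−0.645) ≈ 0.4753.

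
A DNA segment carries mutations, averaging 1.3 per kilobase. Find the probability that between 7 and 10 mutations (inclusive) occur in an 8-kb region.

0.4263

Over the interval, μ = 1.3 × 8 = 10.4 (an 8-kb region = 8 kilobases).
P(7 ≤ N ≤ 10) = Σ_{j=7}^{10} e^(−10.4) · 10.4^j/j! ≈ 0.4263.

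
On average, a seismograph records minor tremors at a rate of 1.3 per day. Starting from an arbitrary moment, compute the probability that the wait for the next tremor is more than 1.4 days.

0.1620

The wait for the next event is exponential with rate λ = 1.3 per day.
P(T > 1.4) = e^(−λt) = e^(−1.3 × 1.4) = e^(−1.82) ≈ 0.1620.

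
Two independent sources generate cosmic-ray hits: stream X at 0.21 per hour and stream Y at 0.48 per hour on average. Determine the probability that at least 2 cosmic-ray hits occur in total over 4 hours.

Independent Poisson processes superpose: combined rate λ = 0.21 + 0.48 = 0.69 per hour.
Over the interval, μ = 0.69 × 4 = 2.76 (4 hours).
P(N ≥ 2) = 1 − P(N ≤ 1) ≈ 0.7620.

0.7620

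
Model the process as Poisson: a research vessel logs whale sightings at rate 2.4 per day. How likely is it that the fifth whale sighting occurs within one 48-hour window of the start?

Over the interval, μ = 2.4 × 2 = 4.8 (a 48-hour window = 2 days).
The fifth arrival falls in the interval iff at least 5 events occur there: P(S_5 ≤ t) = P(N ≥ 5) = 1 − P(N ≤ 4) ≈ 0.5237.

0.5237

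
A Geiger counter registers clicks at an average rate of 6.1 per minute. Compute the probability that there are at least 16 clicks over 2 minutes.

0.1704

Over the interval, μ = 6.1 × 2 = 12.2 (2 minutes).
P(N ≥ 16) = 1 − P(N ≤ 15) = 1 − Σ_{j=0}^{15} e^(−μ) μ^j/j! ≈ 0.1704.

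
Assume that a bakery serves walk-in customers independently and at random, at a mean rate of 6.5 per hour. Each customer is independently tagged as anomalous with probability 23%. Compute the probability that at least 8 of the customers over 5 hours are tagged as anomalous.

0.4717

Thinning: the customers that are tagged as anomalous themselves form a Poisson process with rate 0.23 × 6.5 = 1.495 per hour.
Over the interval, μ = 1.495 × 5 = 7.475 (5 hours).
P(N ≥ 8) = 1 − P(N ≤ 7) ≈ 0.4717.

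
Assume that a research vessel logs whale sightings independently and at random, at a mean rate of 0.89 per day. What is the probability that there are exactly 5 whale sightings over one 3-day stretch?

Over the interval, μ = 0.89 × 3 = 2.67 (a 3-day stretch = 3 days).
P(N = 5) = e^(−μ) μ^5/5! = e^(−2.67) · 2.67^5/120 ≈ 0.0783.

0.0783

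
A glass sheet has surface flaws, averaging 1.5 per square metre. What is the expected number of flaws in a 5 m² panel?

7.5

E[N] = λt = 1.5 × 5 = 7.5 (a 5 m² panel = 5 square metres).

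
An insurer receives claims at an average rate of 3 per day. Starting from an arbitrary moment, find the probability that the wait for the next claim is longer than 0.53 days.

The wait for the next event is exponential with rate λ = 3 per day.
P(T > 0.53) = e^(−λt) = e^(−3 × 0.53) = e^(−1.59) ≈ 0.2039.

0.2039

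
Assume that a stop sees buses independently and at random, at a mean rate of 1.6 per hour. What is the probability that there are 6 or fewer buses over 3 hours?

0.7908

Over the interval, μ = 1.6 × 3 = 4.8 (3 hours).
P(N ≤ 6) = Σ_{j=0}^{6} e^(−μ) μ^j/j! ≈ 0.7908.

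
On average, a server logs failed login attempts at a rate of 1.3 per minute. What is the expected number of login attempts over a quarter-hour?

19.5

E[N] = λt = 1.3 × 15 = 19.5 (a quarter-hour = 15 minutes).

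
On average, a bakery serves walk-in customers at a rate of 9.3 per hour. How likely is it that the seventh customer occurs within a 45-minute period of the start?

Over the interval, μ = 9.3 × 0.75 = 6.975 (a 45-minute period = 0.75 hours).
The seventh arrival falls in the interval iff at least 7 events occur there: P(S_7 ≤ t) = P(N ≥ 7) = 1 − P(N ≤ 6) ≈ 0.5466.

0.5466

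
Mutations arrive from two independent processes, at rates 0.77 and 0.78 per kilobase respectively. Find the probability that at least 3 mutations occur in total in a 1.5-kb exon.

Independent Poisson processes superpose: combined rate λ = 0.77 + 0.78 = 1.55 per kilobase.
Over the interval, μ = 1.55 × 1.5 = 2.325 (a 1.5-kb exon = 1.5 kilobases).
P(N ≥ 3) = 1 − P(N ≤ 2) ≈ 0.4106.

0.4106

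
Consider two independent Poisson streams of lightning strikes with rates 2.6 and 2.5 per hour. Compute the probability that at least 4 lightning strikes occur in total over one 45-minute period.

0.5316

Independent Poisson processes superpose: combined rate λ = 2.6 + 2.5 = 5.1 per hour.
Over the interval, μ = 5.1 × 0.75 = 3.825 (a 45-minute period = 0.75 hours).
P(N ≥ 4) = 1 − P(N ≤ 3) ≈ 0.5316.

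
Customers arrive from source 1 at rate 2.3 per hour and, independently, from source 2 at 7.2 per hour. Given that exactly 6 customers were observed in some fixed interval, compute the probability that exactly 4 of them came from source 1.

Given the total, each event is independently from source 1 with probability p = λ_1/(λ_1+λ_2) = 2.3/9.5 ≈ 0.2421.
So K ~ Binomial(6, 2.3/9.5): P(K = 4) = C(6,4) · (2.3/9.5)^4 · (7.2/9.5)^2 ≈ 0.0296.

0.0296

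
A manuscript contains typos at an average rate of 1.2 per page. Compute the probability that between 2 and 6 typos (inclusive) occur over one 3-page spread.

Over the interval, μ = 1.2 × 3 = 3.6 (a 3-page spread = 3 pages).
P(2 ≤ N ≤ 6) = Σ_{j=2}^{6} e^(−3.6) · 3.6^j/j! ≈ 0.8010.

0.8010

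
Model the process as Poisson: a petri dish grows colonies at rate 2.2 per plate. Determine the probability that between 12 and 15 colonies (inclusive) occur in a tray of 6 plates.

0.4125

Over the interval, μ = 2.2 × 6 = 13.2 (a tray of 6 plates = 6 plates).
P(12 ≤ N ≤ 15) = Σ_{j=12}^{15} e^(−13.2) · 13.2^j/j! ≈ 0.4125.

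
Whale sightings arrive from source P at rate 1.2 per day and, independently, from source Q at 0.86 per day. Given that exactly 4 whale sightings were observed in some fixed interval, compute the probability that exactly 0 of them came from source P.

0.0304

Given the total, each event is independently from source P with probability p = λ_P/(λ_P+λ_Q) = 1.2/2.06 ≈ 0.5825.
So K ~ Binomial(4, 1.2/2.06): P(K = 0) = C(4,0) · (1.2/2.06)^0 · (0.86/2.06)^4 ≈ 0.0304.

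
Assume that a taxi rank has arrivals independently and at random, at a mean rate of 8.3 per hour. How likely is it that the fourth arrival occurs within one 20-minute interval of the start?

Over the interval, μ = 8.3 × 1/3 ≈ 2.76667 (a 20-minute interval = 1/3 hours).
The fourth arrival falls in the interval iff at least 4 events occur there: P(S_4 ≤ t) = P(N ≥ 4) = 1 − P(N ≤ 3) ≈ 0.3007.

0.3007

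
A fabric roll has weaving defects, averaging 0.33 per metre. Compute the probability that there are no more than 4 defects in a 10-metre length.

0.7626

Over the interval, μ = 0.33 × 10 = 3.3 (a 10-metre length = 10 metres).
P(N ≤ 4) = Σ_{j=0}^{4} e^(−μ) μ^j/j! ≈ 0.7626.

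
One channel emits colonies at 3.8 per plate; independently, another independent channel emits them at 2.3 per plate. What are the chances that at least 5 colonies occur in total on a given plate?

Independent Poisson processes superpose: combined rate λ = 3.8 + 2.3 = 6.1 per plate.
So μ = 6.1.
P(N ≥ 5) = 1 − P(N ≤ 4) ≈ 0.7281.

0.7281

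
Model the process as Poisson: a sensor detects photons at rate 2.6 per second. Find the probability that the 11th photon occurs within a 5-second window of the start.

Over the interval, μ = 2.6 × 5 = 13 (a 5-second window = 5 seconds).
The 11th arrival falls in the interval iff at least 11 events occur there: P(S_11 ≤ t) = P(N ≥ 11) = 1 − P(N ≤ 10) ≈ 0.7483.

0.7483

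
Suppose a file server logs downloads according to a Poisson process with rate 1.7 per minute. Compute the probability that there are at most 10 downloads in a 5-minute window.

Over the interval, μ = 1.7 × 5 = 8.5 (a 5-minute window = 5 minutes).
P(N ≤ 10) = Σ_{j=0}^{10} e^(−μ) μ^j/j! ≈ 0.7634.

0.7634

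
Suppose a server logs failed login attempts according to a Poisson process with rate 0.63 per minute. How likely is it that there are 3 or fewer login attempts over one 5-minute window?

Over the interval, μ = 0.63 × 5 = 3.15 (a 5-minute window = 5 minutes).
P(N ≤ 3) = Σ_{j=0}^{3} e^(−μ) μ^j/j! ≈ 0.6137.

0.6137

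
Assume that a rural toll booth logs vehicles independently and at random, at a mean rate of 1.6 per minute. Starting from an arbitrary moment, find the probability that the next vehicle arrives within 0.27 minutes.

0.3508

Inter-arrival times are exponential with rate λ = 1.6 per minute.
P(T ≤ 0.27) = 1 − e^(−λt) = 1 − e^(−1.6 × 0.27) = 1 − e^(−0.432) ≈ 0.3508.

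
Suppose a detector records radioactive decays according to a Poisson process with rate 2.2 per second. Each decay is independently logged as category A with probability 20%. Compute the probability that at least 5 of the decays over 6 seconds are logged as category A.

0.1283

Thinning: the decays that are logged as category A themselves form a Poisson process with rate 0.2 × 2.2 = 0.44 per second.
Over the interval, μ = 0.44 × 6 = 2.64 (6 seconds).
P(N ≥ 5) = 1 − P(N ≤ 4) ≈ 0.1283.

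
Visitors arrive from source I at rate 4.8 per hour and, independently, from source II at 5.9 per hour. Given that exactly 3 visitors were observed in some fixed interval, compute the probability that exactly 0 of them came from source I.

0.1677

Given the total, each event is independently from source I with probability p = λ_I/(λ_I+λ_II) = 4.8/10.7 ≈ 0.4486.
So K ~ Binomial(3, 4.8/10.7): P(K = 0) = C(3,0) · (4.8/10.7)^0 · (5.9/10.7)^3 ≈ 0.1677.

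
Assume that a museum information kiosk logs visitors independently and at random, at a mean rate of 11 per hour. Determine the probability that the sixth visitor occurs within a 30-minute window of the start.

Over the interval, μ = 11 × 0.5 = 5.5 (a 30-minute window = 0.5 hours).
The sixth arrival falls in the interval iff at least 6 events occur there: P(S_6 ≤ t) = P(N ≥ 6) = 1 − P(N ≤ 5) ≈ 0.4711.

0.4711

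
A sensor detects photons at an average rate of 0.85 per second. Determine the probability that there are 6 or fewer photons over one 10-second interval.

Over the interval, μ = 0.85 × 10 = 8.5 (a 10-second interval = 10 seconds).
P(N ≤ 6) = Σ_{j=0}^{6} e^(−μ) μ^j/j! ≈ 0.2562.

0.2562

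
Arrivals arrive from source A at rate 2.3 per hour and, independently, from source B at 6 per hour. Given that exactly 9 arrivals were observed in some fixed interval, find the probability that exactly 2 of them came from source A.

0.2852

Given the total, each event is independently from source A with probability p = λ_A/(λ_A+λ_B) = 2.3/8.3 ≈ 0.2771.
So K ~ Binomial(9, 2.3/8.3): P(K = 2) = C(9,2) · (2.3/8.3)^2 · (6/8.3)^7 ≈ 0.2852.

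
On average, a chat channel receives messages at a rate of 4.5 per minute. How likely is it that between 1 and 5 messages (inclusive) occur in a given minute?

0.6918

With mean μ = 4.5 per minute,
P(1 ≤ N ≤ 5) = Σ_{j=1}^{5} e^(−4.5) · 4.5^j/j! ≈ 0.6918.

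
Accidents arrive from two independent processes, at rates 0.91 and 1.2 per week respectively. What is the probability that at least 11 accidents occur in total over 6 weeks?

0.7180

Independent Poisson processes superpose: combined rate λ = 0.91 + 1.2 = 2.11 per week.
Over the interval, μ = 2.11 × 6 = 12.66 (6 weeks).
P(N ≥ 11) = 1 − P(N ≤ 10) ≈ 0.7180.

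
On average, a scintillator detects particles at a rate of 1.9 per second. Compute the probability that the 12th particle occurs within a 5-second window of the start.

Over the interval, μ = 1.9 × 5 = 9.5 (a 5-second window = 5 seconds).
The 12th arrival falls in the interval iff at least 12 events occur there: P(S_12 ≤ t) = P(N ≥ 12) = 1 − P(N ≤ 11) ≈ 0.2480.

0.2480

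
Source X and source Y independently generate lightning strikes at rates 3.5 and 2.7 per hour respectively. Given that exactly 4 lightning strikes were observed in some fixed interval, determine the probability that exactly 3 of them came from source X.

Given the total, each event is independently from source X with probability p = λ_X/(λ_X+λ_Y) = 3.5/6.2 ≈ 0.5645.
So K ~ Binomial(4, 3.5/6.2): P(K = 3) = C(4,3) · (3.5/6.2)^3 · (2.7/6.2)^1 ≈ 0.3134.

0.3134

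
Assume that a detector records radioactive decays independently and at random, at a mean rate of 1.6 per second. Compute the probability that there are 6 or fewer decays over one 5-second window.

Over the interval, μ = 1.6 × 5 = 8 (a 5-second window = 5 seconds).
P(N ≤ 6) = Σ_{j=0}^{6} e^(−μ) μ^j/j! ≈ 0.3134.

0.3134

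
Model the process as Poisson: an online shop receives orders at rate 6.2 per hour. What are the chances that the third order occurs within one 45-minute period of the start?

0.8426

Over the interval, μ = 6.2 × 0.75 = 4.65 (a 45-minute period = 0.75 hours).
The third arrival falls in the interval iff at least 3 events occur there: P(S_3 ≤ t) = P(N ≥ 3) = 1 − P(N ≤ 2) ≈ 0.8426.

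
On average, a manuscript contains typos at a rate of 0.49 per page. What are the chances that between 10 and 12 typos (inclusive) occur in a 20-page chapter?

0.3269

Over the interval, μ = 0.49 × 20 = 9.8 (a 20-page chapter = 20 pages).
P(10 ≤ N ≤ 12) = Σ_{j=10}^{12} e^(−9.8) · 9.8^j/j! ≈ 0.3269.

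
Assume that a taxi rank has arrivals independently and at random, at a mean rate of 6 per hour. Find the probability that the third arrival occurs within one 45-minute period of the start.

Over the interval, μ = 6 × 0.75 = 4.5 (a 45-minute period = 0.75 hours).
The third arrival falls in the interval iff at least 3 events occur there: P(S_3 ≤ t) = P(N ≥ 3) = 1 − P(N ≤ 2) ≈ 0.8264.

0.8264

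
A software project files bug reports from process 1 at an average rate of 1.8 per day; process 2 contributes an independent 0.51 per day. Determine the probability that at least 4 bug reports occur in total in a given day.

0.2027

Independent Poisson processes superpose: combined rate λ = 1.8 + 0.51 = 2.31 per day.
So μ = 2.31.
P(N ≥ 4) = 1 − P(N ≤ 3) ≈ 0.2027.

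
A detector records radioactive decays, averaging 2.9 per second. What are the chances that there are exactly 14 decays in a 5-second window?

Over the interval, μ = 2.9 × 5 = 14.5 (a 5-second window = 5 seconds).
P(N = 14) = e^(−μ) μ^14/14! = e^(−14.5) · 14.5^14/87178291200 ≈ 0.1051.

0.1051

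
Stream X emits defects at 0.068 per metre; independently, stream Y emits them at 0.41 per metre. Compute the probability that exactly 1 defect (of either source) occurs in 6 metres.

0.1629

Independent Poisson processes superpose: combined rate λ = 0.068 + 0.41 = 0.478 per metre.
Over the interval, μ = 0.478 × 6 = 2.868 (6 metres).
P(N = 1) = e^(−2.868) · 2.868^1/1! ≈ 0.1629.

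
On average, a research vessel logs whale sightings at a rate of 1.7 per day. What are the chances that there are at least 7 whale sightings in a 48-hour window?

Over the interval, μ = 1.7 × 2 = 3.4 (a 48-hour window = 2 days).
P(N ≥ 7) = 1 − P(N ≤ 6) = 1 − Σ_{j=0}^{6} e^(−μ) μ^j/j! ≈ 0.0579.

0.0579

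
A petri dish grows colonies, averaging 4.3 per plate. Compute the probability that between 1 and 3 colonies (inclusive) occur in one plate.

With mean μ = 4.3 per plate,
P(1 ≤ N ≤ 3) = Σ_{j=1}^{3} e^(−4.3) · 4.3^j/j! ≈ 0.3636.

0.3636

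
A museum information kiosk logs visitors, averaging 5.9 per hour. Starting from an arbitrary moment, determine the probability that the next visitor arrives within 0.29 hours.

0.8193

Inter-arrival times are exponential with rate λ = 5.9 per hour.
P(T ≤ 0.29) = 1 − e^(−λt) = 1 − e^(−5.9 × 0.29) = 1 − e^(−1.711) ≈ 0.8193.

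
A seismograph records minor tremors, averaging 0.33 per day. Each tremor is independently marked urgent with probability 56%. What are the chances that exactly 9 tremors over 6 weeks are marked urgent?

0.1199

Thinning: the tremors that are marked urgent themselves form a Poisson process with rate 0.56 × 0.33 = 0.1848 per day.
Over the interval, μ = 0.1848 × 42 = 7.7616 (6 weeks = 42 days).
P(N = 9) = e^(−7.7616) · 7.7616^9/9! ≈ 0.1199.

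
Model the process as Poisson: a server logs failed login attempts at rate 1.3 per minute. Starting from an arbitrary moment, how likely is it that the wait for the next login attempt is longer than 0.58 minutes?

The wait for the next event is exponential with rate λ = 1.3 per minute.
P(T > 0.58) = e^(−λt) = e^(−1.3 × 0.58) = e^(−0.754) ≈ 0.4705.

0.4705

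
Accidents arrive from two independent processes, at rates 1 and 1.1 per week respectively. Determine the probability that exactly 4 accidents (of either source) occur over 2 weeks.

0.1944

Independent Poisson processes superpose: combined rate λ = 1 + 1.1 = 2.1 per week.
Over the interval, μ = 2.1 × 2 = 4.2 (2 weeks).
P(N = 4) = e^(−4.2) · 4.2^4/4! ≈ 0.1944.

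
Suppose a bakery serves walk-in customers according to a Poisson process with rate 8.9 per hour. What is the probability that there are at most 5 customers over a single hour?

With mean μ = 8.9 per hour,
P(N ≤ 5) = Σ_{j=0}^{5} e^(−μ) μ^j/j! ≈ 0.1219.

0.1219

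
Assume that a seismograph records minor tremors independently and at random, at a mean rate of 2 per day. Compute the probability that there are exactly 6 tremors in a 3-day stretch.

0.1606

Over the interval, μ = 2 × 3 = 6 (a 3-day stretch = 3 days).
P(N = 6) = e^(−μ) μ^6/6! = e^(−6) · 6^6/720 ≈ 0.1606.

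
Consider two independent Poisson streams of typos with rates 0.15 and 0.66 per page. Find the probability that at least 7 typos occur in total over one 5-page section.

Independent Poisson processes superpose: combined rate λ = 0.15 + 0.66 = 0.81 per page.
Over the interval, μ = 0.81 × 5 = 4.05 (a 5-page section = 5 pages).
P(N ≥ 7) = 1 − P(N ≤ 6) ≈ 0.1159.

0.1159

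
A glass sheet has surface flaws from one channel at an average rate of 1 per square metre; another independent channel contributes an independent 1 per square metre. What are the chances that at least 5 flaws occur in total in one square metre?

Independent Poisson processes superpose: combined rate λ = 1 + 1 = 2 per square metre.
So μ = 2.
P(N ≥ 5) = 1 − P(N ≤ 4) ≈ 0.0527.

0.0527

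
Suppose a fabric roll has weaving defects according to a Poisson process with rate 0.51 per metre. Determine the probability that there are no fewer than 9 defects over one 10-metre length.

Over the interval, μ = 0.51 × 10 = 5.1 (a 10-metre length = 10 metres).
P(N ≥ 9) = 1 − P(N ≤ 8) = 1 − Σ_{j=0}^{8} e^(−μ) μ^j/j! ≈ 0.0748.

0.0748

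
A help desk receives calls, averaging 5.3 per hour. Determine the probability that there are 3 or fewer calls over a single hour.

0.2254

With mean μ = 5.3 per hour,
P(N ≤ 3) = Σ_{j=0}^{3} e^(−μ) μ^j/j! ≈ 0.2254.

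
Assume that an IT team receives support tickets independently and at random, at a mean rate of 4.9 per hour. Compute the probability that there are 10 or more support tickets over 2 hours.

Over the interval, μ = 4.9 × 2 = 9.8 (2 hours).
P(N ≥ 10) = 1 − P(N ≤ 9) = 1 − Σ_{j=0}^{9} e^(−μ) μ^j/j! ≈ 0.5168.

0.5168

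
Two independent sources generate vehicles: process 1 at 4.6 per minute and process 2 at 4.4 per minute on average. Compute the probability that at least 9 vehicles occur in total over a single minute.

0.5443

Independent Poisson processes superpose: combined rate λ = 4.6 + 4.4 = 9 per minute.
So μ = 9.
P(N ≥ 9) = 1 − P(N ≤ 8) ≈ 0.5443.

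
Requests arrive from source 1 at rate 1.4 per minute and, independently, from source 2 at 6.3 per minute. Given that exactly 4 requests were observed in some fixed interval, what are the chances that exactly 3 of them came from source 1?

0.0197

Given the total, each event is independently from source 1 with probability p = λ_1/(λ_1+λ_2) = 1.4/7.7 ≈ 0.1818.
So K ~ Binomial(4, 1.4/7.7): P(K = 3) = C(4,3) · (1.4/7.7)^3 · (6.3/7.7)^1 ≈ 0.0197.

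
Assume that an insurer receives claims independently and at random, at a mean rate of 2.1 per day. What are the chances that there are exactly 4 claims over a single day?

With mean μ = 2.1 per day,
P(N = 4) = e^(−μ) μ^4/4! = e^(−2.1) · 2.1^4/24 ≈ 0.0992.

0.0992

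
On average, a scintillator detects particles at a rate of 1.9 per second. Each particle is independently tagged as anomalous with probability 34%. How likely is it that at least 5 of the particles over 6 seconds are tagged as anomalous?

0.3470

Thinning: the particles that are tagged as anomalous themselves form a Poisson process with rate 0.34 × 1.9 = 0.646 per second.
Over the interval, μ = 0.646 × 6 = 3.876 (6 seconds).
P(N ≥ 5) = 1 − P(N ≤ 4) ≈ 0.3470.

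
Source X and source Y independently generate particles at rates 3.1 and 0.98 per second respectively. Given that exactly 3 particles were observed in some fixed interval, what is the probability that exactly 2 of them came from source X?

0.4160

Given the total, each event is independently from source X with probability p = λ_X/(λ_X+λ_Y) = 3.1/4.08 ≈ 0.7598.
So K ~ Binomial(3, 3.1/4.08): P(K = 2) = C(3,2) · (3.1/4.08)^2 · (0.98/4.08)^1 ≈ 0.4160.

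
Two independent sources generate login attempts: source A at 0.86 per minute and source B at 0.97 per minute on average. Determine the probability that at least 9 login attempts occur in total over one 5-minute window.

Independent Poisson processes superpose: combined rate λ = 0.86 + 0.97 = 1.83 per minute.
Over the interval, μ = 1.83 × 5 = 9.15 (a 5-minute window = 5 minutes).
P(N ≥ 9) = 1 − P(N ≤ 8) ≈ 0.5639.

0.5639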